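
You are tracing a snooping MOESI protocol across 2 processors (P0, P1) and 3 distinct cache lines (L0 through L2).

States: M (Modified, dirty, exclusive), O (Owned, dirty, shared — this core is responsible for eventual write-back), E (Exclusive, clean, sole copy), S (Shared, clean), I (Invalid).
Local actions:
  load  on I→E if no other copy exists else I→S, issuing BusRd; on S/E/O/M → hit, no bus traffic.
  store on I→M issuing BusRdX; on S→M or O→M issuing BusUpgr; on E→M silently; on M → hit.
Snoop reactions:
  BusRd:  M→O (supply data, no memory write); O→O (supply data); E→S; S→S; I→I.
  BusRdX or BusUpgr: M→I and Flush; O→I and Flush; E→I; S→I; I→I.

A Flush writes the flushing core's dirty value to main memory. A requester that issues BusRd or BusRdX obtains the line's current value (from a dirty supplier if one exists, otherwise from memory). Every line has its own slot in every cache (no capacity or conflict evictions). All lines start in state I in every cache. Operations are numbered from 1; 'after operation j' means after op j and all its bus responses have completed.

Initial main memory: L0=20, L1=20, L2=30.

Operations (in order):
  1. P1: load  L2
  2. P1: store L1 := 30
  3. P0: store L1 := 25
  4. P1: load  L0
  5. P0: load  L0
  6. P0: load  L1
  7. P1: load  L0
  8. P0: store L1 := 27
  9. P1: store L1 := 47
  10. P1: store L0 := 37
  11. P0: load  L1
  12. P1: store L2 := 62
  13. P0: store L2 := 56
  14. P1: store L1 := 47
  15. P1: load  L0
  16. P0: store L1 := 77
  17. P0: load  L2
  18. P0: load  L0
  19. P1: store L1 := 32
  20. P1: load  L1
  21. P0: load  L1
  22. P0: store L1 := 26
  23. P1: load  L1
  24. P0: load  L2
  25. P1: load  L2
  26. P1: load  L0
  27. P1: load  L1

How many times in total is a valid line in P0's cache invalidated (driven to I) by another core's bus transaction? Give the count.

invalidations = 4

step 1: P1: load  L2  ⟶  IE  (L2)  txn=BusRd  M[L2]=30
step 2: P1: store L1 := 30  ⟶  IM  (L1)  txn=BusRdX  M[L1]=20
step 3: P0: store L1 := 25  ⟶  MI  (L1)  txn=BusRdX+Flush  M[L1]=30
step 4: P1: load  L0  ⟶  IE  (L0)  txn=BusRd  M[L0]=20
step 5: P0: load  L0  ⟶  SS  (L0)  txn=BusRd  M[L0]=20
step 6: P0: load  L1  ⟶  MI  (L1)  txn=∅  M[L1]=30
step 7: P1: load  L0  ⟶  SS  (L0)  txn=∅  M[L0]=20
step 8: P0: store L1 := 27  ⟶  MI  (L1)  txn=∅  M[L1]=30
step 9: P1: store L1 := 47  ⟶  IM  (L1)  txn=BusRdX+Flush  M[L1]=27
step 10: P1: store L0 := 37  ⟶  IM  (L0)  txn=BusUpgr  M[L0]=20
step 11: P0: load  L1  ⟶  SO  (L1)  txn=BusRd  M[L1]=27
step 12: P1: store L2 := 62  ⟶  IM  (L2)  txn=∅  M[L2]=30
step 13: P0: store L2 := 56  ⟶  MI  (L2)  txn=BusRdX+Flush  M[L2]=62
step 14: P1: store L1 := 47  ⟶  IM  (L1)  txn=BusUpgr  M[L1]=27
step 15: P1: load  L0  ⟶  IM  (L0)  txn=∅  M[L0]=20
step 16: P0: store L1 := 77  ⟶  MI  (L1)  txn=BusRdX+Flush  M[L1]=47
step 17: P0: load  L2  ⟶  MI  (L2)  txn=∅  M[L2]=62
step 18: P0: load  L0  ⟶  SO  (L0)  txn=BusRd  M[L0]=20
step 19: P1: store L1 := 32  ⟶  IM  (L1)  txn=BusRdX+Flush  M[L1]=77
step 20: P1: load  L1  ⟶  IM  (L1)  txn=∅  M[L1]=77
step 21: P0: load  L1  ⟶  SO  (L1)  txn=BusRd  M[L1]=77
step 22: P0: store L1 := 26  ⟶  MI  (L1)  txn=BusUpgr+Flush  M[L1]=32
step 23: P1: load  L1  ⟶  OS  (L1)  txn=BusRd  M[L1]=32
step 24: P0: load  L2  ⟶  MI  (L2)  txn=∅  M[L2]=62
step 25: P1: load  L2  ⟶  OS  (L2)  txn=BusRd  M[L2]=62
step 26: P1: load  L0  ⟶  SO  (L0)  txn=∅  M[L0]=20
step 27: P1: load  L1  ⟶  OS  (L1)  txn=∅  M[L1]=32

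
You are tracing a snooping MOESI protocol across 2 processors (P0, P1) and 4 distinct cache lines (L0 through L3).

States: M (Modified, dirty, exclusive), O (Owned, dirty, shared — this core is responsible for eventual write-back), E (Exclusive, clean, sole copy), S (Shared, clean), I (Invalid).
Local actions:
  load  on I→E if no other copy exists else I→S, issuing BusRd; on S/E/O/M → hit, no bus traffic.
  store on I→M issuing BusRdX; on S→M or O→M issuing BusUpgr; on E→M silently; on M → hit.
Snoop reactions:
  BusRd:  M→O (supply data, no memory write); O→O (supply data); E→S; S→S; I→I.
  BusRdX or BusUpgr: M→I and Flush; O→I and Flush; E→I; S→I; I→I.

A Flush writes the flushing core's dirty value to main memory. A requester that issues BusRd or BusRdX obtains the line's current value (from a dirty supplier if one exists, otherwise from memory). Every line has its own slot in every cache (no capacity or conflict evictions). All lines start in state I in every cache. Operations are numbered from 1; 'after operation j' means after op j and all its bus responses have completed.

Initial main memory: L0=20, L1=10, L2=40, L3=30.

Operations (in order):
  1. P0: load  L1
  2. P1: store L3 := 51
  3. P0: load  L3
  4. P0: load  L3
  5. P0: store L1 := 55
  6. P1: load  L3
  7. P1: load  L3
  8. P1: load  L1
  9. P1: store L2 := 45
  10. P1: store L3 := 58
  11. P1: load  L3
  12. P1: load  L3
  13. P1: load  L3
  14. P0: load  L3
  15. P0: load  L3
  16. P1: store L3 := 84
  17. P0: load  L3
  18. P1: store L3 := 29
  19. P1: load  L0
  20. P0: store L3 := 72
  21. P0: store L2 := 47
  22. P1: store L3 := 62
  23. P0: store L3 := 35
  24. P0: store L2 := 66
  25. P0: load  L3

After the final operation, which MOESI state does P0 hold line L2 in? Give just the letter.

[1] P0: load  L1 | P0:E(10), P1:I | bus: BusRd
[2] P1: store L3 := 51 | P0:I, P1:M(51) | bus: BusRdX
[3] P0: load  L3 | P0:S(51), P1:O(51) | bus: BusRd
[4] P0: load  L3 | P0:S(51), P1:O(51) | bus: none
[5] P0: store L1 := 55 | P0:M(55), P1:I | bus: none
[6] P1: load  L3 | P0:S(51), P1:O(51) | bus: none
[7] P1: load  L3 | P0:S(51), P1:O(51) | bus: none
[8] P1: load  L1 | P0:O(55), P1:S(55) | bus: BusRd
[9] P1: store L2 := 45 | P0:I, P1:M(45) | bus: BusRdX
[10] P1: store L3 := 58 | P0:I, P1:M(58) | bus: BusUpgr
[11] P1: load  L3 | P0:I, P1:M(58) | bus: none
[12] P1: load  L3 | P0:I, P1:M(58) | bus: none
[13] P1: load  L3 | P0:I, P1:M(58) | bus: none
[14] P0: load  L3 | P0:S(58), P1:O(58) | bus: BusRd
[15] P0: load  L3 | P0:S(58), P1:O(58) | bus: none
[16] P1: store L3 := 84 | P0:I, P1:M(84) | bus: BusUpgr
[17] P0: load  L3 | P0:S(84), P1:O(84) | bus: BusRd
[18] P1: store L3 := 29 | P0:I, P1:M(29) | bus: BusUpgr
[19] P1: load  L0 | P0:I, P1:E(20) | bus: BusRd
[20] P0: store L3 := 72 | P0:M(72), P1:I | bus: BusRdX,Flush
[21] P0: store L2 := 47 | P0:M(47), P1:I | bus: BusRdX,Flush
[22] P1: store L3 := 62 | P0:I, P1:M(62) | bus: BusRdX,Flush
[23] P0: store L3 := 35 | P0:M(35), P1:I | bus: BusRdX,Flush
[24] P0: store L2 := 66 | P0:M(66), P1:I | bus: none
[25] P0: load  L3 | P0:M(35), P1:I | bus: none

state = M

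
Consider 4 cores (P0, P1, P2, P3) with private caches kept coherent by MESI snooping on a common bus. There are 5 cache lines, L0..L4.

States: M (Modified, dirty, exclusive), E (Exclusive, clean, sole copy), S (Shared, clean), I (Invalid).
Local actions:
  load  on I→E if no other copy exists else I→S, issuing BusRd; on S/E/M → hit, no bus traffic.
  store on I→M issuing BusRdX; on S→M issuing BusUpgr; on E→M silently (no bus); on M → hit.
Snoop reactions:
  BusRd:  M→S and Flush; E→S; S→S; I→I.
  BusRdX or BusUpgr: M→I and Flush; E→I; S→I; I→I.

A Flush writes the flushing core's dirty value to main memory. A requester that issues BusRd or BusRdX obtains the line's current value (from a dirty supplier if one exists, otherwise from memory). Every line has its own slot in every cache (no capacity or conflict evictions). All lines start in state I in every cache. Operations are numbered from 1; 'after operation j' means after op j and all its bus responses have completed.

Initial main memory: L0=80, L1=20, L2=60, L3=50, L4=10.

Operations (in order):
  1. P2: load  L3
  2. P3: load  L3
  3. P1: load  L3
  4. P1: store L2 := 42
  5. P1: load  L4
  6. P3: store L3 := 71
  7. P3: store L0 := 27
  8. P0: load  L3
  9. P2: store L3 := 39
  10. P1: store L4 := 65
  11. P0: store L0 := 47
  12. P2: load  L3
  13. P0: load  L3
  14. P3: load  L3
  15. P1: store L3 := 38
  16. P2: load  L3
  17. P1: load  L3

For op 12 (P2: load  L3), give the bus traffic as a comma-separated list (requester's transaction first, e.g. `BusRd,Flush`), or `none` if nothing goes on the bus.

step 1: P2: load  L3  ⟶  IIEI  (L3)  txn=BusRd  M[L3]=50
step 2: P3: load  L3  ⟶  IISS  (L3)  txn=BusRd  M[L3]=50
step 3: P1: load  L3  ⟶  ISSS  (L3)  txn=BusRd  M[L3]=50
step 4: P1: store L2 := 42  ⟶  IMII  (L2)  txn=BusRdX  M[L2]=60
step 5: P1: load  L4  ⟶  IEII  (L4)  txn=BusRd  M[L4]=10
step 6: P3: store L3 := 71  ⟶  IIIM  (L3)  txn=BusUpgr  M[L3]=50
step 7: P3: store L0 := 27  ⟶  IIIM  (L0)  txn=BusRdX  M[L0]=80
step 8: P0: load  L3  ⟶  SIIS  (L3)  txn=BusRd+Flush  M[L3]=71
step 9: P2: store L3 := 39  ⟶  IIMI  (L3)  txn=BusRdX  M[L3]=71
step 10: P1: store L4 := 65  ⟶  IMII  (L4)  txn=∅  M[L4]=10
step 11: P0: store L0 := 47  ⟶  MIII  (L0)  txn=BusRdX+Flush  M[L0]=27
step 12: P2: load  L3  ⟶  IIMI  (L3)  txn=∅  M[L3]=71
step 13: P0: load  L3  ⟶  SISI  (L3)  txn=BusRd+Flush  M[L3]=39
step 14: P3: load  L3  ⟶  SISS  (L3)  txn=BusRd  M[L3]=39
step 15: P1: store L3 := 38  ⟶  IMII  (L3)  txn=BusRdX  M[L3]=39
step 16: P2: load  L3  ⟶  ISSI  (L3)  txn=BusRd+Flush  M[L3]=38
step 17: P1: load  L3  ⟶  ISSI  (L3)  txn=∅  M[L3]=38

bus = none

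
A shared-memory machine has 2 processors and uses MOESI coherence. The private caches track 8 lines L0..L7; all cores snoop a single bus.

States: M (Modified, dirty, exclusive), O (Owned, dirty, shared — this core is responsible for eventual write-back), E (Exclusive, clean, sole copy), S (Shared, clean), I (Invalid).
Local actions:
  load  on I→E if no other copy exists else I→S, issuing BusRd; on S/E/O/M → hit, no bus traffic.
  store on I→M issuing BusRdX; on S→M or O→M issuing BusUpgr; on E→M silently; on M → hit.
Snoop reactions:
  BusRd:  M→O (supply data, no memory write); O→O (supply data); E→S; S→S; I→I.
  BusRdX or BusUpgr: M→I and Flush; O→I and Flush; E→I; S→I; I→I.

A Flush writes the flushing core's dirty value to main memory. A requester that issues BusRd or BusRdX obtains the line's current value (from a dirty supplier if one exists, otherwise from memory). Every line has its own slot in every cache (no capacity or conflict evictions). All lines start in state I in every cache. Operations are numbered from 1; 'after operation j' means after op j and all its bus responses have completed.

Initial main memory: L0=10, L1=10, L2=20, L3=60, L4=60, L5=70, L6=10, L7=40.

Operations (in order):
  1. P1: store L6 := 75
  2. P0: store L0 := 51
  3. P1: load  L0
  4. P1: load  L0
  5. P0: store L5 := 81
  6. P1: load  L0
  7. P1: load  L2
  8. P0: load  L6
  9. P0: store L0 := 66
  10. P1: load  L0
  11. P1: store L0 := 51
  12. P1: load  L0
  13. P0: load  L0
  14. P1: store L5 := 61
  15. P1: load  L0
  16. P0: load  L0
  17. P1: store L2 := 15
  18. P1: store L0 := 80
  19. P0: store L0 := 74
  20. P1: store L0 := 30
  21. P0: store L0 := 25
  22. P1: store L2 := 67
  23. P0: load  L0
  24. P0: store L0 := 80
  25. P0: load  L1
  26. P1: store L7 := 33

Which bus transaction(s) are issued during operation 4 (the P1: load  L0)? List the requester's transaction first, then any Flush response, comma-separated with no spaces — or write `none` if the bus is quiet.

  op1 P1: store L6 := 75 → I/M on L6; bus BusRdX; mem=10
  op2 P0: store L0 := 51 → M/I on L0; bus BusRdX; mem=10
  op3 P1: load  L0 → O/S on L0; bus BusRd; mem=10
  op4 P1: load  L0 → O/S on L0; bus (none); mem=10
  op5 P0: store L5 := 81 → M/I on L5; bus BusRdX; mem=70
  op6 P1: load  L0 → O/S on L0; bus (none); mem=10
  op7 P1: load  L2 → I/E on L2; bus BusRd; mem=20
  op8 P0: load  L6 → S/O on L6; bus BusRd; mem=10
  op9 P0: store L0 := 66 → M/I on L0; bus BusUpgr; mem=10
  op10 P1: load  L0 → O/S on L0; bus BusRd; mem=10
  op11 P1: store L0 := 51 → I/M on L0; bus BusUpgr Flush; mem=66
  op12 P1: load  L0 → I/M on L0; bus (none); mem=66
  op13 P0: load  L0 → S/O on L0; bus BusRd; mem=66
  op14 P1: store L5 := 61 → I/M on L5; bus BusRdX Flush; mem=81
  op15 P1: load  L0 → S/O on L0; bus (none); mem=66
  op16 P0: load  L0 → S/O on L0; bus (none); mem=66
  op17 P1: store L2 := 15 → I/M on L2; bus (none); mem=20
  op18 P1: store L0 := 80 → I/M on L0; bus BusUpgr; mem=66
  op19 P0: store L0 := 74 → M/I on L0; bus BusRdX Flush; mem=80
  op20 P1: store L0 := 30 → I/M on L0; bus BusRdX Flush; mem=74
  op21 P0: store L0 := 25 → M/I on L0; bus BusRdX Flush; mem=30
  op22 P1: store L2 := 67 → I/M on L2; bus (none); mem=20
  op23 P0: load  L0 → M/I on L0; bus (none); mem=30
  op24 P0: store L0 := 80 → M/I on L0; bus (none); mem=30
  op25 P0: load  L1 → E/I on L1; bus BusRd; mem=10
  op26 P1: store L7 := 33 → I/M on L7; bus BusRdX; mem=40

bus = none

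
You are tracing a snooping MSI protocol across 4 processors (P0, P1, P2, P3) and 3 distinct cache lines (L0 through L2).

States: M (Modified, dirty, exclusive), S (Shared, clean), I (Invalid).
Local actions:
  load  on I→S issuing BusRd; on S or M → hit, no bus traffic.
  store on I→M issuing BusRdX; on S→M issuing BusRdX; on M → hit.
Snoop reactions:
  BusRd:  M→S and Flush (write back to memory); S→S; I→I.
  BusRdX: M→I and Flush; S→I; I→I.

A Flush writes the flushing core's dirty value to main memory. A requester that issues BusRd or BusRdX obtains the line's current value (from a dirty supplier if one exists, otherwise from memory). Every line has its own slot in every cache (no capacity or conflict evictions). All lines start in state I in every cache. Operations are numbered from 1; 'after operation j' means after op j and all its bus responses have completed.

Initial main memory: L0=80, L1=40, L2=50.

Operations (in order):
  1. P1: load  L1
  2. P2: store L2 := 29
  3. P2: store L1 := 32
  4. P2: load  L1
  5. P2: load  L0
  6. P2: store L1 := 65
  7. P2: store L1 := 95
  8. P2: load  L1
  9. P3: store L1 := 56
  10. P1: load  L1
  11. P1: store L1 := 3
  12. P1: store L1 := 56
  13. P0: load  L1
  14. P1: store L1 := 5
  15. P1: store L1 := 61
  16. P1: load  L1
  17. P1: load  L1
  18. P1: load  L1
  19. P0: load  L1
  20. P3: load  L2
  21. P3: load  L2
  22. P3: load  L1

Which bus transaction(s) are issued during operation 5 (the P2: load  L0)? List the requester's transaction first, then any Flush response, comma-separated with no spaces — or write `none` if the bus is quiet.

1. P1: load  L1  bus=[BusRd]  L1: P0=I P1=S P2=I P3=I  mem[L1]=40
2. P2: store L2 := 29  bus=[BusRdX]  L2: P0=I P1=I P2=M P3=I  mem[L2]=50
3. P2: store L1 := 32  bus=[BusRdX]  L1: P0=I P1=I P2=M P3=I  mem[L1]=40
4. P2: load  L1  bus=[-]  L1: P0=I P1=I P2=M P3=I  mem[L1]=40
5. P2: load  L0  bus=[BusRd]  L0: P0=I P1=I P2=S P3=I  mem[L0]=80
6. P2: store L1 := 65  bus=[-]  L1: P0=I P1=I P2=M P3=I  mem[L1]=40
7. P2: store L1 := 95  bus=[-]  L1: P0=I P1=I P2=M P3=I  mem[L1]=40
8. P2: load  L1  bus=[-]  L1: P0=I P1=I P2=M P3=I  mem[L1]=40
9. P3: store L1 := 56  bus=[BusRdX,Flush]  L1: P0=I P1=I P2=I P3=M  mem[L1]=95
10. P1: load  L1  bus=[BusRd,Flush]  L1: P0=I P1=S P2=I P3=S  mem[L1]=56
11. P1: store L1 := 3  bus=[BusRdX]  L1: P0=I P1=M P2=I P3=I  mem[L1]=56
12. P1: store L1 := 56  bus=[-]  L1: P0=I P1=M P2=I P3=I  mem[L1]=56
13. P0: load  L1  bus=[BusRd,Flush]  L1: P0=S P1=S P2=I P3=I  mem[L1]=56
14. P1: store L1 := 5  bus=[BusRdX]  L1: P0=I P1=M P2=I P3=I  mem[L1]=56
15. P1: store L1 := 61  bus=[-]  L1: P0=I P1=M P2=I P3=I  mem[L1]=56
16. P1: load  L1  bus=[-]  L1: P0=I P1=M P2=I P3=I  mem[L1]=56
17. P1: load  L1  bus=[-]  L1: P0=I P1=M P2=I P3=I  mem[L1]=56
18. P1: load  L1  bus=[-]  L1: P0=I P1=M P2=I P3=I  mem[L1]=56
19. P0: load  L1  bus=[BusRd,Flush]  L1: P0=S P1=S P2=I P3=I  mem[L1]=61
20. P3: load  L2  bus=[BusRd,Flush]  L2: P0=I P1=I P2=S P3=S  mem[L2]=29
21. P3: load  L2  bus=[-]  L2: P0=I P1=I P2=S P3=S  mem[L2]=29
22. P3: load  L1  bus=[BusRd]  L1: P0=S P1=S P2=I P3=S  mem[L1]=61

bus = BusRd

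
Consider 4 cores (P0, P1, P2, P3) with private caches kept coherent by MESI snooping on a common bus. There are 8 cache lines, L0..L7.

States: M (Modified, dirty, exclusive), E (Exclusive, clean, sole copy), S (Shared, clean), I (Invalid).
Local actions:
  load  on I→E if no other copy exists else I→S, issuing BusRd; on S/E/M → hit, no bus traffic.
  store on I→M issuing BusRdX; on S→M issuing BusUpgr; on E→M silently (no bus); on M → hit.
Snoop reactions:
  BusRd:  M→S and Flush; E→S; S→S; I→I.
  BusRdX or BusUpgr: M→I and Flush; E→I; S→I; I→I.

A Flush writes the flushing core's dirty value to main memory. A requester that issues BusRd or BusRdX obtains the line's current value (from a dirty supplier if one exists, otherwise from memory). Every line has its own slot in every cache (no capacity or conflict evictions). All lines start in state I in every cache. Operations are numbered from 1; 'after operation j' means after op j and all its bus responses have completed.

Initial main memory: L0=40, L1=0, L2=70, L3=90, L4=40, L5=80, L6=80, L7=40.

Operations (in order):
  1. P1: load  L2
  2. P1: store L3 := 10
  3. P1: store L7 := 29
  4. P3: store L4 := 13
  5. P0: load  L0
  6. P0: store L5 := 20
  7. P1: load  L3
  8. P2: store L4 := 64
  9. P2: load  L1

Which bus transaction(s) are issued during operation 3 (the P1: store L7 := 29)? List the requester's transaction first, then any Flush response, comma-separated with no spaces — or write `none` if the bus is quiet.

  op1 P1: load  L2 → I/E/I/I on L2; bus BusRd; mem=70
  op2 P1: store L3 := 10 → I/M/I/I on L3; bus BusRdX; mem=90
  op3 P1: store L7 := 29 → I/M/I/I on L7; bus BusRdX; mem=40
  op4 P3: store L4 := 13 → I/I/I/M on L4; bus BusRdX; mem=40
  op5 P0: load  L0 → E/I/I/I on L0; bus BusRd; mem=40
  op6 P0: store L5 := 20 → M/I/I/I on L5; bus BusRdX; mem=80
  op7 P1: load  L3 → I/M/I/I on L3; bus (none); mem=90
  op8 P2: store L4 := 64 → I/I/M/I on L4; bus BusRdX Flush; mem=13
  op9 P2: load  L1 → I/I/E/I on L1; bus BusRd; mem=0

bus = BusRdX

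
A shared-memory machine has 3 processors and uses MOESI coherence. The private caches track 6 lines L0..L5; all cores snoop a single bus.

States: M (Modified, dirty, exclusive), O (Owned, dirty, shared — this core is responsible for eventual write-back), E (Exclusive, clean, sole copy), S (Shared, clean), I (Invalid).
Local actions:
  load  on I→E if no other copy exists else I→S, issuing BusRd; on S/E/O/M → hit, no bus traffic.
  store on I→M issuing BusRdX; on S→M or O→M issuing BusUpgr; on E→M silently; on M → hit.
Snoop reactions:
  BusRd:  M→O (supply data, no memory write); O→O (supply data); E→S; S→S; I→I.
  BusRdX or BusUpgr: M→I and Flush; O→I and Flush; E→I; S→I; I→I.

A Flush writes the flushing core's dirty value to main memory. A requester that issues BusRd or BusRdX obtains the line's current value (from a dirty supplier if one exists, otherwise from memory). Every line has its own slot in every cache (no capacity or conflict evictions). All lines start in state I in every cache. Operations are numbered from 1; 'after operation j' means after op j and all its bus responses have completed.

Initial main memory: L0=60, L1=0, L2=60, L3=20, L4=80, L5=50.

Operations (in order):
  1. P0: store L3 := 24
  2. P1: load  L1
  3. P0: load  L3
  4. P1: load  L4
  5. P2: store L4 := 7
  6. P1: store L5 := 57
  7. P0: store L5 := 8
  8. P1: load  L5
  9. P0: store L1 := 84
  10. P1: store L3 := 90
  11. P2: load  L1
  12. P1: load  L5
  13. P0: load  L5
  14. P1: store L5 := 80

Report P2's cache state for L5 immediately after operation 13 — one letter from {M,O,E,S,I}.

1. P0: store L3 := 24  bus=[BusRdX]  L3: P0=M P1=I P2=I  mem[L3]=20
2. P1: load  L1  bus=[BusRd]  L1: P0=I P1=E P2=I  mem[L1]=0
3. P0: load  L3  bus=[-]  L3: P0=M P1=I P2=I  mem[L3]=20
4. P1: load  L4  bus=[BusRd]  L4: P0=I P1=E P2=I  mem[L4]=80
5. P2: store L4 := 7  bus=[BusRdX]  L4: P0=I P1=I P2=M  mem[L4]=80
6. P1: store L5 := 57  bus=[BusRdX]  L5: P0=I P1=M P2=I  mem[L5]=50
7. P0: store L5 := 8  bus=[BusRdX,Flush]  L5: P0=M P1=I P2=I  mem[L5]=57
8. P1: load  L5  bus=[BusRd]  L5: P0=O P1=S P2=I  mem[L5]=57
9. P0: store L1 := 84  bus=[BusRdX]  L1: P0=M P1=I P2=I  mem[L1]=0
10. P1: store L3 := 90  bus=[BusRdX,Flush]  L3: P0=I P1=M P2=I  mem[L3]=24
11. P2: load  L1  bus=[BusRd]  L1: P0=O P1=I P2=S  mem[L1]=0
12. P1: load  L5  bus=[-]  L5: P0=O P1=S P2=I  mem[L5]=57
13. P0: load  L5  bus=[-]  L5: P0=O P1=S P2=I  mem[L5]=57
14. P1: store L5 := 80  bus=[BusUpgr,Flush]  L5: P0=I P1=M P2=I  mem[L5]=8

state = I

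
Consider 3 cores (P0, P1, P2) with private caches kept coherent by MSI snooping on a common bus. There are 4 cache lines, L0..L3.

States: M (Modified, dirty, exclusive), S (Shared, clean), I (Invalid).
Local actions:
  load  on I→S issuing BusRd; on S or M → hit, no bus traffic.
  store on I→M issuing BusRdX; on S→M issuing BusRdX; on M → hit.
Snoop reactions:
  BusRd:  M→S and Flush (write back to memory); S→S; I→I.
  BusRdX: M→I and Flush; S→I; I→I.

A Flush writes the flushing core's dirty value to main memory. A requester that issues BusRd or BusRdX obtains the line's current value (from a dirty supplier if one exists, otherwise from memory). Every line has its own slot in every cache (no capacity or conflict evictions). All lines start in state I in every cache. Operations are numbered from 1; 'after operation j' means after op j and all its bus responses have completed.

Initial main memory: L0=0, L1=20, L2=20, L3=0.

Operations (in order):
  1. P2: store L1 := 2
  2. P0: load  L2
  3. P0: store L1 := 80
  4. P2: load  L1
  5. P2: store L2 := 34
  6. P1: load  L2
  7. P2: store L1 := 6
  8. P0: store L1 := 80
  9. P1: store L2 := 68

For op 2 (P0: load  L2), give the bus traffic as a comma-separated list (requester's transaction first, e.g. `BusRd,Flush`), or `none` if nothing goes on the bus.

  op1 P2: store L1 := 2 → I/I/M on L1; bus BusRdX; mem=20
  op2 P0: load  L2 → S/I/I on L2; bus BusRd; mem=20
  op3 P0: store L1 := 80 → M/I/I on L1; bus BusRdX Flush; mem=2
  op4 P2: load  L1 → S/I/S on L1; bus BusRd Flush; mem=80
  op5 P2: store L2 := 34 → I/I/M on L2; bus BusRdX; mem=20
  op6 P1: load  L2 → I/S/S on L2; bus BusRd Flush; mem=34
  op7 P2: store L1 := 6 → I/I/M on L1; bus BusRdX; mem=80
  op8 P0: store L1 := 80 → M/I/I on L1; bus BusRdX Flush; mem=6
  op9 P1: store L2 := 68 → I/M/I on L2; bus BusRdX; mem=34

bus = BusRd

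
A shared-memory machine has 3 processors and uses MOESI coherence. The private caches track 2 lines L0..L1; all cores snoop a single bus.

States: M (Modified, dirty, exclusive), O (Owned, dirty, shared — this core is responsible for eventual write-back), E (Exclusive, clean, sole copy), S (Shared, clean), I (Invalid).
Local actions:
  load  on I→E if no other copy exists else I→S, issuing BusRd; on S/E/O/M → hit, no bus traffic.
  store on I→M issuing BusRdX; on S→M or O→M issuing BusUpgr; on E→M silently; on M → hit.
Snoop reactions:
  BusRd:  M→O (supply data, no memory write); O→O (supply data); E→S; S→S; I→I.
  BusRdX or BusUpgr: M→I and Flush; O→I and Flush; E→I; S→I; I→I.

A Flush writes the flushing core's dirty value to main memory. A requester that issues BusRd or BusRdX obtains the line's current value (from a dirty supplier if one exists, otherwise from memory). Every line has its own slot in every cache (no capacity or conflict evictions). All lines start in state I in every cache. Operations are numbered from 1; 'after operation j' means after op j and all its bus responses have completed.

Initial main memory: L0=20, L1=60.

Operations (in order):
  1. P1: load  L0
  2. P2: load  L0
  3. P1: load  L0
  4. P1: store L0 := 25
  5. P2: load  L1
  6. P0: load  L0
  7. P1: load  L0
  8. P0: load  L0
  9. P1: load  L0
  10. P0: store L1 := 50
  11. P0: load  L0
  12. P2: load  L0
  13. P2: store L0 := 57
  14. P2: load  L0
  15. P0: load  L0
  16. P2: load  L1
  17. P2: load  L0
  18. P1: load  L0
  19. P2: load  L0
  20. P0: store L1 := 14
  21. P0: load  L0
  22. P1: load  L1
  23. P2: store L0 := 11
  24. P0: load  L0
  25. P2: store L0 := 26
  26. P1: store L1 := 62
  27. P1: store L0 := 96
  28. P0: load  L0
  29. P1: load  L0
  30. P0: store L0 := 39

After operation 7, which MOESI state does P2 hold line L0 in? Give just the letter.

step 1: P1: load  L0  ⟶  IEI  (L0)  txn=BusRd  M[L0]=20
step 2: P2: load  L0  ⟶  ISS  (L0)  txn=BusRd  M[L0]=20
step 3: P1: load  L0  ⟶  ISS  (L0)  txn=∅  M[L0]=20
step 4: P1: store L0 := 25  ⟶  IMI  (L0)  txn=BusUpgr  M[L0]=20
step 5: P2: load  L1  ⟶  IIE  (L1)  txn=BusRd  M[L1]=60
step 6: P0: load  L0  ⟶  SOI  (L0)  txn=BusRd  M[L0]=20
step 7: P1: load  L0  ⟶  SOI  (L0)  txn=∅  M[L0]=20
step 8: P0: load  L0  ⟶  SOI  (L0)  txn=∅  M[L0]=20
step 9: P1: load  L0  ⟶  SOI  (L0)  txn=∅  M[L0]=20
step 10: P0: store L1 := 50  ⟶  MII  (L1)  txn=BusRdX  M[L1]=60
step 11: P0: load  L0  ⟶  SOI  (L0)  txn=∅  M[L0]=20
step 12: P2: load  L0  ⟶  SOS  (L0)  txn=BusRd  M[L0]=20
step 13: P2: store L0 := 57  ⟶  IIM  (L0)  txn=BusUpgr+Flush  M[L0]=25
step 14: P2: load  L0  ⟶  IIM  (L0)  txn=∅  M[L0]=25
step 15: P0: load  L0  ⟶  SIO  (L0)  txn=BusRd  M[L0]=25
step 16: P2: load  L1  ⟶  OIS  (L1)  txn=BusRd  M[L1]=60
step 17: P2: load  L0  ⟶  SIO  (L0)  txn=∅  M[L0]=25
step 18: P1: load  L0  ⟶  SSO  (L0)  txn=BusRd  M[L0]=25
step 19: P2: load  L0  ⟶  SSO  (L0)  txn=∅  M[L0]=25
step 20: P0: store L1 := 14  ⟶  MII  (L1)  txn=BusUpgr  M[L1]=60
step 21: P0: load  L0  ⟶  SSO  (L0)  txn=∅  M[L0]=25
step 22: P1: load  L1  ⟶  OSI  (L1)  txn=BusRd  M[L1]=60
step 23: P2: store L0 := 11  ⟶  IIM  (L0)  txn=BusUpgr  M[L0]=25
step 24: P0: load  L0  ⟶  SIO  (L0)  txn=BusRd  M[L0]=25
step 25: P2: store L0 := 26  ⟶  IIM  (L0)  txn=BusUpgr  M[L0]=25
step 26: P1: store L1 := 62  ⟶  IMI  (L1)  txn=BusUpgr+Flush  M[L1]=14
step 27: P1: store L0 := 96  ⟶  IMI  (L0)  txn=BusRdX+Flush  M[L0]=26
step 28: P0: load  L0  ⟶  SOI  (L0)  txn=BusRd  M[L0]=26
step 29: P1: load  L0  ⟶  SOI  (L0)  txn=∅  M[L0]=26
step 30: P0: store L0 := 39  ⟶  MII  (L0)  txn=BusUpgr+Flush  M[L0]=96

state = I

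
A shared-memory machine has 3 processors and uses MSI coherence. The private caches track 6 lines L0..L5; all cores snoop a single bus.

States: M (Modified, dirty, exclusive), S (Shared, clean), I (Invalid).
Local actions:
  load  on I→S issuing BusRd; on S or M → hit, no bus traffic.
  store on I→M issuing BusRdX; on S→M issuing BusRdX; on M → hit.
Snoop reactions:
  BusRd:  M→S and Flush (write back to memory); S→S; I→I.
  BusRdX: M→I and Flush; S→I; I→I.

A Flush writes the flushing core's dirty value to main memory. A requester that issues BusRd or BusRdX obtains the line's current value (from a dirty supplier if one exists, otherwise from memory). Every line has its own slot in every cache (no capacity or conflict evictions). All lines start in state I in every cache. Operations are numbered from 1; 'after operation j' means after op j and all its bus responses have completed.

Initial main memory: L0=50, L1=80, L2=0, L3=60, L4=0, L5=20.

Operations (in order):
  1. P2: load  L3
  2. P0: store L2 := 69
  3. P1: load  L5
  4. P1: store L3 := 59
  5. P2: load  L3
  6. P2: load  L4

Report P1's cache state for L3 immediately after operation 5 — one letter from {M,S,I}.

step 1: P2: load  L3  ⟶  IIS  (L3)  txn=BusRd  M[L3]=60
step 2: P0: store L2 := 69  ⟶  MII  (L2)  txn=BusRdX  M[L2]=0
step 3: P1: load  L5  ⟶  ISI  (L5)  txn=BusRd  M[L5]=20
step 4: P1: store L3 := 59  ⟶  IMI  (L3)  txn=BusRdX  M[L3]=60
step 5: P2: load  L3  ⟶  ISS  (L3)  txn=BusRd+Flush  M[L3]=59
step 6: P2: load  L4  ⟶  IIS  (L4)  txn=BusRd  M[L4]=0

state = S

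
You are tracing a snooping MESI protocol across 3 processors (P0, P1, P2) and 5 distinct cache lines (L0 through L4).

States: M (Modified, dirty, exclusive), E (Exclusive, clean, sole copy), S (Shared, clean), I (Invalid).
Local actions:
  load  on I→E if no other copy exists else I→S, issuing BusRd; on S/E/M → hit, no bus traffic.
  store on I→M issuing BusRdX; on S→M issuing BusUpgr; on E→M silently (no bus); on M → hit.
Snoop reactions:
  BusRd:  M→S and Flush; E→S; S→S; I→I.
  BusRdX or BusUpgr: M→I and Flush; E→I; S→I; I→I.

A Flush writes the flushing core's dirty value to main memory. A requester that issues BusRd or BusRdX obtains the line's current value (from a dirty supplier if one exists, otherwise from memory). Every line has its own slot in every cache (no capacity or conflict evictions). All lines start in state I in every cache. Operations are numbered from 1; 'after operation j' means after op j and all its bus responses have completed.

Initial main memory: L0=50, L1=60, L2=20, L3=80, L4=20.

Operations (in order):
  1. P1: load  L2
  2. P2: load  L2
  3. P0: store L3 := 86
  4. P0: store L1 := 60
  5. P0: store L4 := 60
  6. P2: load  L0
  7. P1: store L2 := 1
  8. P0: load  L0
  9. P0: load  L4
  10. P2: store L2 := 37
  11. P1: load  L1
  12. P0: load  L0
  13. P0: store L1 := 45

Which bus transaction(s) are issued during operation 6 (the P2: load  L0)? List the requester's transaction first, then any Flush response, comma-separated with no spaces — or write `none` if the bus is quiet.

bus = BusRd

1. P1: load  L2  bus=[BusRd]  L2: P0=I P1=E P2=I  mem[L2]=20
2. P2: load  L2  bus=[BusRd]  L2: P0=I P1=S P2=S  mem[L2]=20
3. P0: store L3 := 86  bus=[BusRdX]  L3: P0=M P1=I P2=I  mem[L3]=80
4. P0: store L1 := 60  bus=[BusRdX]  L1: P0=M P1=I P2=I  mem[L1]=60
5. P0: store L4 := 60  bus=[BusRdX]  L4: P0=M P1=I P2=I  mem[L4]=20
6. P2: load  L0  bus=[BusRd]  L0: P0=I P1=I P2=E  mem[L0]=50
7. P1: store L2 := 1  bus=[BusUpgr]  L2: P0=I P1=M P2=I  mem[L2]=20
8. P0: load  L0  bus=[BusRd]  L0: P0=S P1=I P2=S  mem[L0]=50
9. P0: load  L4  bus=[-]  L4: P0=M P1=I P2=I  mem[L4]=20
10. P2: store L2 := 37  bus=[BusRdX,Flush]  L2: P0=I P1=I P2=M  mem[L2]=1
11. P1: load  L1  bus=[BusRd,Flush]  L1: P0=S P1=S P2=I  mem[L1]=60
12. P0: load  L0  bus=[-]  L0: P0=S P1=I P2=S  mem[L0]=50
13. P0: store L1 := 45  bus=[BusUpgr]  L1: P0=M P1=I P2=I  mem[L1]=60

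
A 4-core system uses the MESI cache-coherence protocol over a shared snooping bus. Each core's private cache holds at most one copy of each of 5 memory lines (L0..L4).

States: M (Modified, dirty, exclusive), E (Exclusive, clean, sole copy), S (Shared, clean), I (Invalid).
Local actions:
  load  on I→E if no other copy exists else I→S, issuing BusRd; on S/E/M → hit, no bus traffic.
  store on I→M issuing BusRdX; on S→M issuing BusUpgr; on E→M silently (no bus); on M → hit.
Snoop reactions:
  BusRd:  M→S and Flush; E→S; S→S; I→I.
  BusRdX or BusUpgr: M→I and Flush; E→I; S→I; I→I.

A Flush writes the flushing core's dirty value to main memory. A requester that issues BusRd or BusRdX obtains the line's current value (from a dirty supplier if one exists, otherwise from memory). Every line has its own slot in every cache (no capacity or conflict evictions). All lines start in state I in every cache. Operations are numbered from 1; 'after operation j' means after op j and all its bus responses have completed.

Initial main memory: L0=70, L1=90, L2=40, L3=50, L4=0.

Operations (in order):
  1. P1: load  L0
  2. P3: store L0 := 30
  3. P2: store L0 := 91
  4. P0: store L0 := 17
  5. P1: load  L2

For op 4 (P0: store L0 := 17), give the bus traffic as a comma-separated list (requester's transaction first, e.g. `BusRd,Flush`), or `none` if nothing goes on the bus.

step 1: P1: load  L0  ⟶  IEII  (L0)  txn=BusRd  M[L0]=70
step 2: P3: store L0 := 30  ⟶  IIIM  (L0)  txn=BusRdX  M[L0]=70
step 3: P2: store L0 := 91  ⟶  IIMI  (L0)  txn=BusRdX+Flush  M[L0]=30
step 4: P0: store L0 := 17  ⟶  MIII  (L0)  txn=BusRdX+Flush  M[L0]=91
step 5: P1: load  L2  ⟶  IEII  (L2)  txn=BusRd  M[L2]=40

bus = BusRdX,Flush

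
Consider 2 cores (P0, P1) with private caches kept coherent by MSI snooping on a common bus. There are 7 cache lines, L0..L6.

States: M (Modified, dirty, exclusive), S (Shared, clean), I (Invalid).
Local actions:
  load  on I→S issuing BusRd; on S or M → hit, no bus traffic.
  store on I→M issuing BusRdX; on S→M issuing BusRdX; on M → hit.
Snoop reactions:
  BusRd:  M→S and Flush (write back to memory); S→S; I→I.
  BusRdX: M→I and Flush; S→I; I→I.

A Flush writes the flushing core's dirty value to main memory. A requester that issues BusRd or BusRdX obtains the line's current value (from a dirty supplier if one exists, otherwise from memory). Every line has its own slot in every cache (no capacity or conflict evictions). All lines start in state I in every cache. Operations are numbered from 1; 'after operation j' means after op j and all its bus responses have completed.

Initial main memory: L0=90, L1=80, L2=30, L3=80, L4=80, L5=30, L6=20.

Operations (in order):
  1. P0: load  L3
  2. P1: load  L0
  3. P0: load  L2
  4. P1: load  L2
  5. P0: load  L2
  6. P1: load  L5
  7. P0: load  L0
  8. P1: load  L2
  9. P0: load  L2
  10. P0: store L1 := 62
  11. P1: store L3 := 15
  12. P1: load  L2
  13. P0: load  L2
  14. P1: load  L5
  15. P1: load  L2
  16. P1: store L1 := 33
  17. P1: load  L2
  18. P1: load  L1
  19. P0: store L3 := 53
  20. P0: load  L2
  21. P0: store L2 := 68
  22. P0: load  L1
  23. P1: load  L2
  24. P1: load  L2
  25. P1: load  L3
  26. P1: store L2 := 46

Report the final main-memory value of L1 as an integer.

step 1: P0: load  L3  ⟶  SI  (L3)  txn=BusRd  M[L3]=80
step 2: P1: load  L0  ⟶  IS  (L0)  txn=BusRd  M[L0]=90
step 3: P0: load  L2  ⟶  SI  (L2)  txn=BusRd  M[L2]=30
step 4: P1: load  L2  ⟶  SS  (L2)  txn=BusRd  M[L2]=30
step 5: P0: load  L2  ⟶  SS  (L2)  txn=∅  M[L2]=30
step 6: P1: load  L5  ⟶  IS  (L5)  txn=BusRd  M[L5]=30
step 7: P0: load  L0  ⟶  SS  (L0)  txn=BusRd  M[L0]=90
step 8: P1: load  L2  ⟶  SS  (L2)  txn=∅  M[L2]=30
step 9: P0: load  L2  ⟶  SS  (L2)  txn=∅  M[L2]=30
step 10: P0: store L1 := 62  ⟶  MI  (L1)  txn=BusRdX  M[L1]=80
step 11: P1: store L3 := 15  ⟶  IM  (L3)  txn=BusRdX  M[L3]=80
step 12: P1: load  L2  ⟶  SS  (L2)  txn=∅  M[L2]=30
step 13: P0: load  L2  ⟶  SS  (L2)  txn=∅  M[L2]=30
step 14: P1: load  L5  ⟶  IS  (L5)  txn=∅  M[L5]=30
step 15: P1: load  L2  ⟶  SS  (L2)  txn=∅  M[L2]=30
step 16: P1: store L1 := 33  ⟶  IM  (L1)  txn=BusRdX+Flush  M[L1]=62
step 17: P1: load  L2  ⟶  SS  (L2)  txn=∅  M[L2]=30
step 18: P1: load  L1  ⟶  IM  (L1)  txn=∅  M[L1]=62
step 19: P0: store L3 := 53  ⟶  MI  (L3)  txn=BusRdX+Flush  M[L3]=15
step 20: P0: load  L2  ⟶  SS  (L2)  txn=∅  M[L2]=30
step 21: P0: store L2 := 68  ⟶  MI  (L2)  txn=BusRdX  M[L2]=30
step 22: P0: load  L1  ⟶  SS  (L1)  txn=BusRd+Flush  M[L1]=33
step 23: P1: load  L2  ⟶  SS  (L2)  txn=BusRd+Flush  M[L2]=68
step 24: P1: load  L2  ⟶  SS  (L2)  txn=∅  M[L2]=68
step 25: P1: load  L3  ⟶  SS  (L3)  txn=BusRd+Flush  M[L3]=53
step 26: P1: store L2 := 46  ⟶  IM  (L2)  txn=BusRdX  M[L2]=68

memory[L1] = 33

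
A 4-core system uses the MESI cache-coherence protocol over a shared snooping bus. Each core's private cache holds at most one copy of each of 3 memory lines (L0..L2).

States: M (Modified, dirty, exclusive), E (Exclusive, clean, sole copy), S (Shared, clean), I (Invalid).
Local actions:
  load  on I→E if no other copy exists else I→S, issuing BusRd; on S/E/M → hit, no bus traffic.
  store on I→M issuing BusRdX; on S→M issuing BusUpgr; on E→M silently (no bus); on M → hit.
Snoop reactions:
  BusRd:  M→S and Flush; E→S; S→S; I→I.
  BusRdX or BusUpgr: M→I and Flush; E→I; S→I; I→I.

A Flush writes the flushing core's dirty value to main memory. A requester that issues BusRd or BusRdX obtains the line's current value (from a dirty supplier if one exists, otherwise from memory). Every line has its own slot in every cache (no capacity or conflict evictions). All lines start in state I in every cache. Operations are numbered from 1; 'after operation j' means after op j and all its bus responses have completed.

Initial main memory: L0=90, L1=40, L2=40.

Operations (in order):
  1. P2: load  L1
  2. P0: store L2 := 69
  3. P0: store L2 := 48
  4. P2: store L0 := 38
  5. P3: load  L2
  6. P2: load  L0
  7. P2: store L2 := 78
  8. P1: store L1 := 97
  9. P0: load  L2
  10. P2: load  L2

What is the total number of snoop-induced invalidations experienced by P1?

invalidations = 0

[1] P2: load  L1 | P0:I, P1:I, P2:E(40), P3:I | bus: BusRd
[2] P0: store L2 := 69 | P0:M(69), P1:I, P2:I, P3:I | bus: BusRdX
[3] P0: store L2 := 48 | P0:M(48), P1:I, P2:I, P3:I | bus: none
[4] P2: store L0 := 38 | P0:I, P1:I, P2:M(38), P3:I | bus: BusRdX
[5] P3: load  L2 | P0:S(48), P1:I, P2:I, P3:S(48) | bus: BusRd,Flush
[6] P2: load  L0 | P0:I, P1:I, P2:M(38), P3:I | bus: none
[7] P2: store L2 := 78 | P0:I, P1:I, P2:M(78), P3:I | bus: BusRdX
[8] P1: store L1 := 97 | P0:I, P1:M(97), P2:I, P3:I | bus: BusRdX
[9] P0: load  L2 | P0:S(78), P1:I, P2:S(78), P3:I | bus: BusRd,Flush
[10] P2: load  L2 | P0:S(78), P1:I, P2:S(78), P3:I | bus: none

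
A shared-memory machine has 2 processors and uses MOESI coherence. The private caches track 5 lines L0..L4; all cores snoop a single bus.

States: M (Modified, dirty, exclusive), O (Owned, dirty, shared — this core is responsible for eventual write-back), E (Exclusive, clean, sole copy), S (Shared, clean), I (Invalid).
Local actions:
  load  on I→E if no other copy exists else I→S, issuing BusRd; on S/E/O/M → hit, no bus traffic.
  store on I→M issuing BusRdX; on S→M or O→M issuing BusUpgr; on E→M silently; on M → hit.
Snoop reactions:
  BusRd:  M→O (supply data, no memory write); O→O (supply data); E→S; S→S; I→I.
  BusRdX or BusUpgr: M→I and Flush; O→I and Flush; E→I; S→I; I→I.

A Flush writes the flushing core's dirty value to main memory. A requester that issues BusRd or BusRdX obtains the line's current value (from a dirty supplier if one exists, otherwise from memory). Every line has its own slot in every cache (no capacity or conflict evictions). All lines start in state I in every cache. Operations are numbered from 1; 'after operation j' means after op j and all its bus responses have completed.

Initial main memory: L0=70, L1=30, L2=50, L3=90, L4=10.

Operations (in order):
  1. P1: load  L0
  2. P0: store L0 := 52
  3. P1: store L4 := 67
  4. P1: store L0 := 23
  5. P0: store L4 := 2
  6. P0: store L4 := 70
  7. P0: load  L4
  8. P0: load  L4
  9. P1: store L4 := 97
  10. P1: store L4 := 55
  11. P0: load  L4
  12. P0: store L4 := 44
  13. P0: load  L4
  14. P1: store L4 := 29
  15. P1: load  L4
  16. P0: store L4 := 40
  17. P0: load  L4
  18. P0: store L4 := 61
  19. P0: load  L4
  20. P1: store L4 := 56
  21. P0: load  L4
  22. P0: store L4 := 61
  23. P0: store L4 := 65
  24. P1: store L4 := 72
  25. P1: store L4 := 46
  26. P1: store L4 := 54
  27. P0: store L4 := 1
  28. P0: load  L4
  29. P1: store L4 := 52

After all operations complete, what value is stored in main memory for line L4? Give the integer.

step 1: P1: load  L0  ⟶  IE  (L0)  txn=BusRd  M[L0]=70
step 2: P0: store L0 := 52  ⟶  MI  (L0)  txn=BusRdX  M[L0]=70
step 3: P1: store L4 := 67  ⟶  IM  (L4)  txn=BusRdX  M[L4]=10
step 4: P1: store L0 := 23  ⟶  IM  (L0)  txn=BusRdX+Flush  M[L0]=52
step 5: P0: store L4 := 2  ⟶  MI  (L4)  txn=BusRdX+Flush  M[L4]=67
step 6: P0: store L4 := 70  ⟶  MI  (L4)  txn=∅  M[L4]=67
step 7: P0: load  L4  ⟶  MI  (L4)  txn=∅  M[L4]=67
step 8: P0: load  L4  ⟶  MI  (L4)  txn=∅  M[L4]=67
step 9: P1: store L4 := 97  ⟶  IM  (L4)  txn=BusRdX+Flush  M[L4]=70
step 10: P1: store L4 := 55  ⟶  IM  (L4)  txn=∅  M[L4]=70
step 11: P0: load  L4  ⟶  SO  (L4)  txn=BusRd  M[L4]=70
step 12: P0: store L4 := 44  ⟶  MI  (L4)  txn=BusUpgr+Flush  M[L4]=55
step 13: P0: load  L4  ⟶  MI  (L4)  txn=∅  M[L4]=55
step 14: P1: store L4 := 29  ⟶  IM  (L4)  txn=BusRdX+Flush  M[L4]=44
step 15: P1: load  L4  ⟶  IM  (L4)  txn=∅  M[L4]=44
step 16: P0: store L4 := 40  ⟶  MI  (L4)  txn=BusRdX+Flush  M[L4]=29
step 17: P0: load  L4  ⟶  MI  (L4)  txn=∅  M[L4]=29
step 18: P0: store L4 := 61  ⟶  MI  (L4)  txn=∅  M[L4]=29
step 19: P0: load  L4  ⟶  MI  (L4)  txn=∅  M[L4]=29
step 20: P1: store L4 := 56  ⟶  IM  (L4)  txn=BusRdX+Flush  M[L4]=61
step 21: P0: load  L4  ⟶  SO  (L4)  txn=BusRd  M[L4]=61
step 22: P0: store L4 := 61  ⟶  MI  (L4)  txn=BusUpgr+Flush  M[L4]=56
step 23: P0: store L4 := 65  ⟶  MI  (L4)  txn=∅  M[L4]=56
step 24: P1: store L4 := 72  ⟶  IM  (L4)  txn=BusRdX+Flush  M[L4]=65
step 25: P1: store L4 := 46  ⟶  IM  (L4)  txn=∅  M[L4]=65
step 26: P1: store L4 := 54  ⟶  IM  (L4)  txn=∅  M[L4]=65
step 27: P0: store L4 := 1  ⟶  MI  (L4)  txn=BusRdX+Flush  M[L4]=54
step 28: P0: load  L4  ⟶  MI  (L4)  txn=∅  M[L4]=54
step 29: P1: store L4 := 52  ⟶  IM  (L4)  txn=BusRdX+Flush  M[L4]=1

memory[L4] = 1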